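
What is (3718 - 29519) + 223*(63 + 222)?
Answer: 37754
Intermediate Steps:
(3718 - 29519) + 223*(63 + 222) = -25801 + 223*285 = -25801 + 63555 = 37754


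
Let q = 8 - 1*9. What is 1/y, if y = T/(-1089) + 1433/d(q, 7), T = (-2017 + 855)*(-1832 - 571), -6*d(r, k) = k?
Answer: -847/3212136 ≈ -0.00026369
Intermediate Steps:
q = -1 (q = 8 - 9 = -1)
d(r, k) = -k/6
T = 2792286 (T = -1162*(-2403) = 2792286)
y = -3212136/847 (y = 2792286/(-1089) + 1433/((-1/6*7)) = 2792286*(-1/1089) + 1433/(-7/6) = -310254/121 + 1433*(-6/7) = -310254/121 - 8598/7 = -3212136/847 ≈ -3792.4)
1/y = 1/(-3212136/847) = -847/3212136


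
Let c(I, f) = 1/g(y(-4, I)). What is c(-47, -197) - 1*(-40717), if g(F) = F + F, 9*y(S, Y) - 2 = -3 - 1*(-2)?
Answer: 81443/2 ≈ 40722.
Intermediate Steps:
y(S, Y) = ⅑ (y(S, Y) = 2/9 + (-3 - 1*(-2))/9 = 2/9 + (-3 + 2)/9 = 2/9 + (⅑)*(-1) = 2/9 - ⅑ = ⅑)
g(F) = 2*F
c(I, f) = 9/2 (c(I, f) = 1/(2*(⅑)) = 1/(2/9) = 9/2)
c(-47, -197) - 1*(-40717) = 9/2 - 1*(-40717) = 9/2 + 40717 = 81443/2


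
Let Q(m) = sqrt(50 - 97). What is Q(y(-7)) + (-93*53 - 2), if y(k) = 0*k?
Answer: -4931 + I*sqrt(47) ≈ -4931.0 + 6.8557*I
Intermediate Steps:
y(k) = 0
Q(m) = I*sqrt(47) (Q(m) = sqrt(-47) = I*sqrt(47))
Q(y(-7)) + (-93*53 - 2) = I*sqrt(47) + (-93*53 - 2) = I*sqrt(47) + (-4929 - 2) = I*sqrt(47) - 4931 = -4931 + I*sqrt(47)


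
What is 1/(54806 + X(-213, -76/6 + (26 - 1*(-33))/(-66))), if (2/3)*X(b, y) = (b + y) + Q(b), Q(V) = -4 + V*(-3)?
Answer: 44/2438421 ≈ 1.8044e-5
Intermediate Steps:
Q(V) = -4 - 3*V
X(b, y) = -6 - 3*b + 3*y/2 (X(b, y) = 3*((b + y) + (-4 - 3*b))/2 = 3*(-4 + y - 2*b)/2 = -6 - 3*b + 3*y/2)
1/(54806 + X(-213, -76/6 + (26 - 1*(-33))/(-66))) = 1/(54806 + (-6 - 3*(-213) + 3*(-76/6 + (26 - 1*(-33))/(-66))/2)) = 1/(54806 + (-6 + 639 + 3*(-76*⅙ + (26 + 33)*(-1/66))/2)) = 1/(54806 + (-6 + 639 + 3*(-38/3 + 59*(-1/66))/2)) = 1/(54806 + (-6 + 639 + 3*(-38/3 - 59/66)/2)) = 1/(54806 + (-6 + 639 + (3/2)*(-895/66))) = 1/(54806 + (-6 + 639 - 895/44)) = 1/(54806 + 26957/44) = 1/(2438421/44) = 44/2438421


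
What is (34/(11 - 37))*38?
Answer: -646/13 ≈ -49.692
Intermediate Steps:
(34/(11 - 37))*38 = (34/(-26))*38 = (34*(-1/26))*38 = -17/13*38 = -646/13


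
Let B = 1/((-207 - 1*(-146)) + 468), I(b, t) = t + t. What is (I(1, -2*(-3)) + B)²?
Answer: 23863225/165649 ≈ 144.06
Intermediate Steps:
I(b, t) = 2*t
B = 1/407 (B = 1/((-207 + 146) + 468) = 1/(-61 + 468) = 1/407 ≈ 0.0024570)
(I(1, -2*(-3)) + B)² = (2*(-2*(-3)) + 1/407)² = (2*6 + 1/407)² = (12 + 1/407)² = (4885/407)² = 23863225/165649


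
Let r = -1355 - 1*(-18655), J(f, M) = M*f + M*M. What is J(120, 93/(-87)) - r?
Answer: -14656219/841 ≈ -17427.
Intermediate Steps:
J(f, M) = M**2 + M*f (J(f, M) = M*f + M**2 = M**2 + M*f)
r = 17300 (r = -1355 + 18655 = 17300)
J(120, 93/(-87)) - r = (93/(-87))*(93/(-87) + 120) - 1*17300 = (93*(-1/87))*(93*(-1/87) + 120) - 17300 = -31*(-31/29 + 120)/29 - 17300 = -31/29*3449/29 - 17300 = -106919/841 - 17300 = -14656219/841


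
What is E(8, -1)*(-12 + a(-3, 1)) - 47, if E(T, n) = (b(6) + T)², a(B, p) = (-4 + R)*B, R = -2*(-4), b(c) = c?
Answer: -4751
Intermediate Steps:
R = 8
a(B, p) = 4*B (a(B, p) = (-4 + 8)*B = 4*B)
E(T, n) = (6 + T)²
E(8, -1)*(-12 + a(-3, 1)) - 47 = (6 + 8)²*(-12 + 4*(-3)) - 47 = 14²*(-12 - 12) - 47 = 196*(-24) - 47 = -4704 - 47 = -4751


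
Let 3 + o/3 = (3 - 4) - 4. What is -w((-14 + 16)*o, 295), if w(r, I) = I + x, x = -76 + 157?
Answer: -376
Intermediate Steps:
x = 81
o = -24 (o = -9 + 3*((3 - 4) - 4) = -9 + 3*(-1 - 4) = -9 + 3*(-5) = -9 - 15 = -24)
w(r, I) = 81 + I (w(r, I) = I + 81 = 81 + I)
-w((-14 + 16)*o, 295) = -(81 + 295) = -1*376 = -376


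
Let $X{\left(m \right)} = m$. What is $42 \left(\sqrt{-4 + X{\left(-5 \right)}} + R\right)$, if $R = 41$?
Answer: $1722 + 126 i \approx 1722.0 + 126.0 i$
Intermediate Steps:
$42 \left(\sqrt{-4 + X{\left(-5 \right)}} + R\right) = 42 \left(\sqrt{-4 - 5} + 41\right) = 42 \left(\sqrt{-9} + 41\right) = 42 \left(3 i + 41\right) = 42 \left(41 + 3 i\right) = 1722 + 126 i$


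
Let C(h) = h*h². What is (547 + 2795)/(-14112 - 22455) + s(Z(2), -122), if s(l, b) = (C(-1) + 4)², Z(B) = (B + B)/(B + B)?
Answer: 108587/12189 ≈ 8.9086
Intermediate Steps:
C(h) = h³
Z(B) = 1 (Z(B) = (2*B)/((2*B)) = (2*B)*(1/(2*B)) = 1)
s(l, b) = 9 (s(l, b) = ((-1)³ + 4)² = (-1 + 4)² = 3² = 9)
(547 + 2795)/(-14112 - 22455) + s(Z(2), -122) = (547 + 2795)/(-14112 - 22455) + 9 = 3342/(-36567) + 9 = 3342*(-1/36567) + 9 = -1114/12189 + 9 = 108587/12189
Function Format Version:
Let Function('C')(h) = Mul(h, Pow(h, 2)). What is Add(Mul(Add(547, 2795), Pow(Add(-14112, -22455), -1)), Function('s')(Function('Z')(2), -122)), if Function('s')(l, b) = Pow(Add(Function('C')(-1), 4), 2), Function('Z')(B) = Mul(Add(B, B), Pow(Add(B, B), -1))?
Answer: Rational(108587, 12189) ≈ 8.9086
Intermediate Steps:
Function('C')(h) = Pow(h, 3)
Function('Z')(B) = 1 (Function('Z')(B) = Mul(Mul(2, B), Pow(Mul(2, B), -1)) = Mul(Mul(2, B), Mul(Rational(1, 2), Pow(B, -1))) = 1)
Function('s')(l, b) = 9 (Function('s')(l, b) = Pow(Add(Pow(-1, 3), 4), 2) = Pow(Add(-1, 4), 2) = Pow(3, 2) = 9)
Add(Mul(Add(547, 2795), Pow(Add(-14112, -22455), -1)), Function('s')(Function('Z')(2), -122)) = Add(Mul(Add(547, 2795), Pow(Add(-14112, -22455), -1)), 9) = Add(Mul(3342, Pow(-36567, -1)), 9) = Add(Mul(3342, Rational(-1, 36567)), 9) = Add(Rational(-1114, 12189), 9) = Rational(108587, 12189)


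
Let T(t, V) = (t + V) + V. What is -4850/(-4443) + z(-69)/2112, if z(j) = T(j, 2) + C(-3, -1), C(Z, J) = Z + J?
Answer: 3312211/3127872 ≈ 1.0589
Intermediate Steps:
T(t, V) = t + 2*V (T(t, V) = (V + t) + V = t + 2*V)
C(Z, J) = J + Z
z(j) = j (z(j) = (j + 2*2) + (-1 - 3) = (j + 4) - 4 = (4 + j) - 4 = j)
-4850/(-4443) + z(-69)/2112 = -4850/(-4443) - 69/2112 = -4850*(-1/4443) - 69*1/2112 = 4850/4443 - 23/704 = 3312211/3127872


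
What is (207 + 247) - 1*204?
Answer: 250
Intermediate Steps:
(207 + 247) - 1*204 = 454 - 204 = 250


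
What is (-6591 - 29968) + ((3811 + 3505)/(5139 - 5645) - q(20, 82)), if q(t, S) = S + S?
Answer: -9294577/253 ≈ -36737.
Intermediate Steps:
q(t, S) = 2*S
(-6591 - 29968) + ((3811 + 3505)/(5139 - 5645) - q(20, 82)) = (-6591 - 29968) + ((3811 + 3505)/(5139 - 5645) - 2*82) = -36559 + (7316/(-506) - 1*164) = -36559 + (7316*(-1/506) - 164) = -36559 + (-3658/253 - 164) = -36559 - 45150/253 = -9294577/253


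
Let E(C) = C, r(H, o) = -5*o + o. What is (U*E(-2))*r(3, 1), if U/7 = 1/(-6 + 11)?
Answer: 56/5 ≈ 11.200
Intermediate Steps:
r(H, o) = -4*o
U = 7/5 (U = 7/(-6 + 11) = 7/5 ≈ 1.4000)
(U*E(-2))*r(3, 1) = ((7/5)*(-2))*(-4*1) = -14/5*(-4) = 56/5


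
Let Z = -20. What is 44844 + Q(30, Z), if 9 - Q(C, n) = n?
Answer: 44873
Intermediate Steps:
Q(C, n) = 9 - n
44844 + Q(30, Z) = 44844 + (9 - 1*(-20)) = 44844 + (9 + 20) = 44844 + 29 = 44873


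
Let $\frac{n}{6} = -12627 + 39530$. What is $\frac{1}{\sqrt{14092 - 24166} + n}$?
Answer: $\frac{26903}{4342630133} - \frac{i \sqrt{10074}}{26055780798} \approx 6.1951 \cdot 10^{-6} - 3.8521 \cdot 10^{-9} i$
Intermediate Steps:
$n = 161418$ ($n = 6 \left(-12627 + 39530\right) = 6 \cdot 26903 = 161418$)
$\frac{1}{\sqrt{14092 - 24166} + n} = \frac{1}{\sqrt{14092 - 24166} + 161418} = \frac{1}{\sqrt{-10074} + 161418} = \frac{1}{i \sqrt{10074} + 161418} = \frac{1}{161418 + i \sqrt{10074}}$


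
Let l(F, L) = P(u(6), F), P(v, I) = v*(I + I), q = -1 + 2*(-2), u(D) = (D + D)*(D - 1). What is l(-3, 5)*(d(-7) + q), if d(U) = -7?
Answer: 4320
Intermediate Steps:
u(D) = 2*D*(-1 + D) (u(D) = (2*D)*(-1 + D) = 2*D*(-1 + D))
q = -5 (q = -1 - 4 = -5)
P(v, I) = 2*I*v (P(v, I) = v*(2*I) = 2*I*v)
l(F, L) = 120*F (l(F, L) = 2*F*(2*6*(-1 + 6)) = 2*F*(2*6*5) = 2*F*60 = 120*F)
l(-3, 5)*(d(-7) + q) = (120*(-3))*(-7 - 5) = -360*(-12) = 4320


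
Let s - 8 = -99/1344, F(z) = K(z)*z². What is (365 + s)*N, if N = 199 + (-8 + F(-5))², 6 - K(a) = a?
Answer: 186618307/7 ≈ 2.6660e+7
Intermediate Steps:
K(a) = 6 - a
F(z) = z²*(6 - z) (F(z) = (6 - z)*z² = z²*(6 - z))
N = 71488 (N = 199 + (-8 + (-5)²*(6 - 1*(-5)))² = 199 + (-8 + 25*(6 + 5))² = 199 + (-8 + 25*11)² = 199 + (-8 + 275)² = 199 + 267² = 199 + 71289 = 71488)
s = 3551/448 (s = 8 - 99/1344 = 8 - 99*1/1344 = 8 - 33/448 = 3551/448 ≈ 7.9263)
(365 + s)*N = (365 + 3551/448)*71488 = (167071/448)*71488 = 186618307/7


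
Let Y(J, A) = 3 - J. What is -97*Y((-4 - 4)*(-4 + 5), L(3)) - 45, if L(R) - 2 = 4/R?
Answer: -1112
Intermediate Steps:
L(R) = 2 + 4/R
-97*Y((-4 - 4)*(-4 + 5), L(3)) - 45 = -97*(3 - (-4 - 4)*(-4 + 5)) - 45 = -97*(3 - (-8)) - 45 = -97*(3 - 1*(-8)) - 45 = -97*(3 + 8) - 45 = -97*11 - 45 = -1067 - 45 = -1112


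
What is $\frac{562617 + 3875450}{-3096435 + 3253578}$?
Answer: $\frac{4438067}{157143} \approx 28.242$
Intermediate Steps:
$\frac{562617 + 3875450}{-3096435 + 3253578} = \frac{4438067}{157143}$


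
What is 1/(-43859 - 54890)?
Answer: -1/98749 ≈ -1.0127e-5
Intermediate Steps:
1/(-43859 - 54890) = 1/(-98749) = -1/98749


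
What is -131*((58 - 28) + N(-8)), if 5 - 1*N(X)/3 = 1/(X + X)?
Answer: -94713/16 ≈ -5919.6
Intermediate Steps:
N(X) = 15 - 3/(2*X) (N(X) = 15 - 3/(X + X) = 15 - 3*1/(2*X) = 15 - 3/(2*X))
-131*((58 - 28) + N(-8)) = -131*((58 - 28) + (15 - 3/2/(-8))) = -131*(30 + (15 - 3/2*(-1/8))) = -131*(30 + (15 + 3/16)) = -131*(30 + 243/16) = -131*723/16 = -94713/16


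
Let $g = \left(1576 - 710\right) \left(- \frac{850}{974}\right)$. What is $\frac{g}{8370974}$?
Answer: $- \frac{184025}{2038332169} \approx -9.0282 \cdot 10^{-5}$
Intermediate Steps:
$g = - \frac{368050}{487}$ ($g = 866 \left(\left(-850\right) \frac{1}{974}\right) = 866 \left(- \frac{425}{487}\right) = - \frac{368050}{487} \approx -755.75$)
$\frac{g}{8370974} = - \frac{368050}{487 \cdot 8370974} = \left(- \frac{368050}{487}\right) \frac{1}{8370974} = - \frac{184025}{2038332169}$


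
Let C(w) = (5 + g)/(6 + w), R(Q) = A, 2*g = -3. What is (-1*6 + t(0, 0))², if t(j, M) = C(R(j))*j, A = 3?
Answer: 36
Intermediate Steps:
g = -3/2 (g = (½)*(-3) = -3/2 ≈ -1.5000)
R(Q) = 3
C(w) = 7/(2*(6 + w)) (C(w) = (5 - 3/2)/(6 + w) = 7/(2*(6 + w)))
t(j, M) = 7*j/18 (t(j, M) = (7/(2*(6 + 3)))*j = ((7/2)/9)*j = ((7/2)*(⅑))*j = 7*j/18)
(-1*6 + t(0, 0))² = (-1*6 + (7/18)*0)² = (-6 + 0)² = (-6)² = 36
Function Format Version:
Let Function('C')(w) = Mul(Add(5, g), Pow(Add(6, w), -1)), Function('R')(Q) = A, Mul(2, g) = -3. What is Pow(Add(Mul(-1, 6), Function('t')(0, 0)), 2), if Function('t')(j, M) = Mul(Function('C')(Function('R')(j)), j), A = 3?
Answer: 36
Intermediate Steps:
g = Rational(-3, 2) (g = Mul(Rational(1, 2), -3) = Rational(-3, 2) ≈ -1.5000)
Function('R')(Q) = 3
Function('C')(w) = Mul(Rational(7, 2), Pow(Add(6, w), -1)) (Function('C')(w) = Mul(Add(5, Rational(-3, 2)), Pow(Add(6, w), -1)) = Mul(Rational(7, 2), Pow(Add(6, w), -1)))
Function('t')(j, M) = Mul(Rational(7, 18), j) (Function('t')(j, M) = Mul(Mul(Rational(7, 2), Pow(Add(6, 3), -1)), j) = Mul(Mul(Rational(7, 2), Pow(9, -1)), j) = Mul(Mul(Rational(7, 2), Rational(1, 9)), j) = Mul(Rational(7, 18), j))
Pow(Add(Mul(-1, 6), Function('t')(0, 0)), 2) = Pow(Add(Mul(-1, 6), Mul(Rational(7, 18), 0)), 2) = Pow(Add(-6, 0), 2) = Pow(-6, 2) = 36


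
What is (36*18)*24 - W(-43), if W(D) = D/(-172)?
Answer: 62207/4 ≈ 15552.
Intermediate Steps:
W(D) = -D/172 (W(D) = D*(-1/172) = -D/172)
(36*18)*24 - W(-43) = (36*18)*24 - (-1)*(-43)/172 = 648*24 - 1*1/4 = 15552 - 1/4 = 62207/4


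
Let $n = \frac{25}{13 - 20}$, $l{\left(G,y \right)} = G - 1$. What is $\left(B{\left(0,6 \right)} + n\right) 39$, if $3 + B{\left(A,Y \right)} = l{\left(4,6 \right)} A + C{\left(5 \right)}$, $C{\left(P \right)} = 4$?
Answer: $- \frac{702}{7} \approx -100.29$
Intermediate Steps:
$l{\left(G,y \right)} = -1 + G$ ($l{\left(G,y \right)} = G - 1 = -1 + G$)
$n = - \frac{25}{7}$ ($n = \frac{25}{13 - 20} = \frac{25}{-7} = 25 \left(- \frac{1}{7}\right) = - \frac{25}{7} \approx -3.5714$)
$B{\left(A,Y \right)} = 1 + 3 A$ ($B{\left(A,Y \right)} = -3 + \left(\left(-1 + 4\right) A + 4\right) = -3 + \left(3 A + 4\right) = -3 + \left(4 + 3 A\right) = 1 + 3 A$)
$\left(B{\left(0,6 \right)} + n\right) 39 = \left(\left(1 + 3 \cdot 0\right) - \frac{25}{7}\right) 39 = \left(\left(1 + 0\right) - \frac{25}{7}\right) 39 = \left(1 - \frac{25}{7}\right) 39 = \left(- \frac{18}{7}\right) 39 = - \frac{702}{7}$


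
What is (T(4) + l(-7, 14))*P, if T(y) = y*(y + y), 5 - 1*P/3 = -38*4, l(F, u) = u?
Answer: 21666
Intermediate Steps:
P = 471 (P = 15 - (-114)*4 = 15 - 3*(-152) = 15 + 456 = 471)
T(y) = 2*y² (T(y) = y*(2*y) = 2*y²)
(T(4) + l(-7, 14))*P = (2*4² + 14)*471 = (2*16 + 14)*471 = (32 + 14)*471 = 46*471 = 21666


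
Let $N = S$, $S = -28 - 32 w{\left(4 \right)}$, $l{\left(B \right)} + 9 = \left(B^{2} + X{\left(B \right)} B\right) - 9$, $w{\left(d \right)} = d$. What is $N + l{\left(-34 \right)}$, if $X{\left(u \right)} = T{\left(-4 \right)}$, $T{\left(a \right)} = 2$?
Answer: $914$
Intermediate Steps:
$X{\left(u \right)} = 2$
$l{\left(B \right)} = -18 + B^{2} + 2 B$ ($l{\left(B \right)} = -9 - \left(9 - B^{2} - 2 B\right) = -9 + \left(-9 + B^{2} + 2 B\right) = -18 + B^{2} + 2 B$)
$S = -156$ ($S = -28 - 128 = -156$)
$N = -156$
$N + l{\left(-34 \right)} = -156 + \left(-18 + \left(-34\right)^{2} + 2 \left(-34\right)\right) = -156 - -1070 = -156 + 1070 = 914$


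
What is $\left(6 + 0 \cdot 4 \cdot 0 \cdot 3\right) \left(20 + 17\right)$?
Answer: $222$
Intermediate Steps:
$\left(6 + 0 \cdot 4 \cdot 0 \cdot 3\right) \left(20 + 17\right) = \left(6 + 0 \cdot 0 \cdot 3\right) 37 = \left(6 + 0 \cdot 0\right) 37 = \left(6 + 0\right) 37 = 6 \cdot 37 = 222$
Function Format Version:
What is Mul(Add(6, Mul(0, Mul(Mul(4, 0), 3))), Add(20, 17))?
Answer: 222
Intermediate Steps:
Mul(Add(6, Mul(0, Mul(Mul(4, 0), 3))), Add(20, 17)) = Mul(Add(6, Mul(0, Mul(0, 3))), 37) = Mul(Add(6, Mul(0, 0)), 37) = Mul(Add(6, 0), 37) = Mul(6, 37) = 222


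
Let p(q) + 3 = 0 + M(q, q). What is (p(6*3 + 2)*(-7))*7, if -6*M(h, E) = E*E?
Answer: 10241/3 ≈ 3413.7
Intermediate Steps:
M(h, E) = -E**2/6 (M(h, E) = -E*E/6 = -E**2/6)
p(q) = -3 - q**2/6 (p(q) = -3 + (0 - q**2/6) = -3 - q**2/6)
(p(6*3 + 2)*(-7))*7 = ((-3 - (6*3 + 2)**2/6)*(-7))*7 = ((-3 - (18 + 2)**2/6)*(-7))*7 = ((-3 - 1/6*20**2)*(-7))*7 = ((-3 - 1/6*400)*(-7))*7 = ((-3 - 200/3)*(-7))*7 = -209/3*(-7)*7 = (1463/3)*7 = 10241/3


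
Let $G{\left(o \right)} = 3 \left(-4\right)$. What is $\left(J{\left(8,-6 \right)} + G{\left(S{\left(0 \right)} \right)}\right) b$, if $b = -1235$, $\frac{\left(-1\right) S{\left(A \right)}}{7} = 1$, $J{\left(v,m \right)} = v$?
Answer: $4940$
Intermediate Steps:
$S{\left(A \right)} = -7$ ($S{\left(A \right)} = \left(-7\right) 1 = -7$)
$G{\left(o \right)} = -12$
$\left(J{\left(8,-6 \right)} + G{\left(S{\left(0 \right)} \right)}\right) b = \left(8 - 12\right) \left(-1235\right) = \left(-4\right) \left(-1235\right) = 4940$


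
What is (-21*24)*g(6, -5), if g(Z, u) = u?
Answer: 2520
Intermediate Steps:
(-21*24)*g(6, -5) = -21*24*(-5) = -504*(-5) = 2520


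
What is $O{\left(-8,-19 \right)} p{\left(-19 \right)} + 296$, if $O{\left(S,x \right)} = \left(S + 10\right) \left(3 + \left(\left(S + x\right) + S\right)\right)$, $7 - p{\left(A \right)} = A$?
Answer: $-1368$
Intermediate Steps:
$p{\left(A \right)} = 7 - A$
$O{\left(S,x \right)} = \left(10 + S\right) \left(3 + x + 2 S\right)$ ($O{\left(S,x \right)} = \left(10 + S\right) \left(3 + \left(x + 2 S\right)\right) = \left(10 + S\right) \left(3 + x + 2 S\right)$)
$O{\left(-8,-19 \right)} p{\left(-19 \right)} + 296 = \left(30 + 2 \left(-8\right)^{2} + 10 \left(-19\right) + 23 \left(-8\right) - -152\right) \left(7 - -19\right) + 296 = \left(30 + 2 \cdot 64 - 190 - 184 + 152\right) \left(7 + 19\right) + 296 = \left(30 + 128 - 190 - 184 + 152\right) 26 + 296 = \left(-64\right) 26 + 296 = -1664 + 296 = -1368$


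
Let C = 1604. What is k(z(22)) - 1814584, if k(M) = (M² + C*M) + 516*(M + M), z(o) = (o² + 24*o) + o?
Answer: 1980196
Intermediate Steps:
z(o) = o² + 25*o
k(M) = M² + 2636*M (k(M) = (M² + 1604*M) + 516*(M + M) = (M² + 1604*M) + 516*(2*M) = (M² + 1604*M) + 1032*M = M² + 2636*M)
k(z(22)) - 1814584 = (22*(25 + 22))*(2636 + 22*(25 + 22)) - 1814584 = (22*47)*(2636 + 22*47) - 1814584 = 1034*(2636 + 1034) - 1814584 = 1034*3670 - 1814584 = 3794780 - 1814584 = 1980196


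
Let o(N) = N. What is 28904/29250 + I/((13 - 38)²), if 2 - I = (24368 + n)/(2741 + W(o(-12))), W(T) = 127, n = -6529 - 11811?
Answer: 17267293/17476875 ≈ 0.98801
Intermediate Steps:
n = -18340
I = -73/717 (I = 2 - (24368 - 18340)/(2741 + 127) = 2 - 6028/2868 = 2 - 1*1507/717 = 2 - 1507/717 = -73/717 ≈ -0.10181)
28904/29250 + I/((13 - 38)²) = 28904/29250 - 73/(717*(13 - 38)²) = 28904*(1/29250) - 73/(717*((-25)²)) = 14452/14625 - 73/717/625 = 14452/14625 - 73/717*1/625 = 14452/14625 - 73/448125 = 17267293/17476875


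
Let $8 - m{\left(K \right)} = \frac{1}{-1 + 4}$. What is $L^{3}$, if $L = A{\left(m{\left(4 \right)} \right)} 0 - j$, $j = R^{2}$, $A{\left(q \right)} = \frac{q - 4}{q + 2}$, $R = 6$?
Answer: $-46656$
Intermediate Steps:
$m{\left(K \right)} = \frac{23}{3}$ ($m{\left(K \right)} = 8 - \frac{1}{-1 + 4} = 8 - \frac{1}{3} = \frac{23}{3}$)
$A{\left(q \right)} = \frac{-4 + q}{2 + q}$
$j = 36$ ($j = 6^{2} = 36$)
$L = -36$ ($L = \frac{-4 + \frac{23}{3}}{2 + \frac{23}{3}} \cdot 0 - 36 = \frac{1}{\frac{29}{3}} \cdot \frac{11}{3} \cdot 0 - 36 = \frac{3}{29} \cdot \frac{11}{3} \cdot 0 - 36 = \frac{11}{29} \cdot 0 - 36 = 0 - 36 = -36$)
$L^{3} = \left(-36\right)^{3} = -46656$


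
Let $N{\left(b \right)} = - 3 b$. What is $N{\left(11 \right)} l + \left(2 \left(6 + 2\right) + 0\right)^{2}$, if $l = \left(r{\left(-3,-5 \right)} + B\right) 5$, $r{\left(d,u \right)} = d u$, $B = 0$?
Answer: $-2219$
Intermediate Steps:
$l = 75$ ($l = \left(\left(-3\right) \left(-5\right) + 0\right) 5 = \left(15 + 0\right) 5 = 15 \cdot 5 = 75$)
$N{\left(11 \right)} l + \left(2 \left(6 + 2\right) + 0\right)^{2} = \left(-3\right) 11 \cdot 75 + \left(2 \left(6 + 2\right) + 0\right)^{2} = \left(-33\right) 75 + \left(2 \cdot 8 + 0\right)^{2} = -2475 + \left(16 + 0\right)^{2} = -2475 + 16^{2} = -2475 + 256 = -2219$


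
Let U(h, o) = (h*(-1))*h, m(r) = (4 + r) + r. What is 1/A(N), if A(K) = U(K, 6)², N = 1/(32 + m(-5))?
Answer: 456976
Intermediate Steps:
m(r) = 4 + 2*r
U(h, o) = -h² (U(h, o) = (-h)*h = -h²)
N = 1/26 (N = 1/(32 + (4 + 2*(-5))) = 1/(32 + (4 - 10)) = 1/(32 - 6) = 1/26 ≈ 0.038462)
A(K) = K⁴ (A(K) = (-K²)² = K⁴)
1/A(N) = 1/((1/26)⁴) = 1/(1/456976) = 456976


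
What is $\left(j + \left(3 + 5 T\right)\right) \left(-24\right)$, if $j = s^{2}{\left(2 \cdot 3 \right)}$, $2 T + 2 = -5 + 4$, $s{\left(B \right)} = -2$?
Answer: $12$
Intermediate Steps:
$T = - \frac{3}{2}$ ($T = -1 + \frac{-5 + 4}{2} = -1 + \frac{1}{2} \left(-1\right) = -1 - \frac{1}{2} = - \frac{3}{2} \approx -1.5$)
$j = 4$ ($j = \left(-2\right)^{2} = 4$)
$\left(j + \left(3 + 5 T\right)\right) \left(-24\right) = \left(4 + \left(3 + 5 \left(- \frac{3}{2}\right)\right)\right) \left(-24\right) = \left(4 + \left(3 - \frac{15}{2}\right)\right) \left(-24\right) = \left(4 - \frac{9}{2}\right) \left(-24\right) = \left(- \frac{1}{2}\right) \left(-24\right) = 12$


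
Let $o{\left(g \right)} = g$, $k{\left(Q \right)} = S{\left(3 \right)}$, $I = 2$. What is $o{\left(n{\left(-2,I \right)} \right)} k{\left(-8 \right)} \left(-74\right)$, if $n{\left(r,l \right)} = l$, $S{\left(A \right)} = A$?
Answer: $-444$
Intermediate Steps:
$k{\left(Q \right)} = 3$
$o{\left(n{\left(-2,I \right)} \right)} k{\left(-8 \right)} \left(-74\right) = 2 \cdot 3 \left(-74\right) = 6 \left(-74\right) = -444$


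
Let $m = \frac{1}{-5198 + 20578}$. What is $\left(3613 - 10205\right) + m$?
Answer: $- \frac{101384959}{15380} \approx -6592.0$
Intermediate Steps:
$m = \frac{1}{15380} \approx 6.5019 \cdot 10^{-5}$
$\left(3613 - 10205\right) + m = \left(3613 - 10205\right) + \frac{1}{15380} = -6592 + \frac{1}{15380} = - \frac{101384959}{15380}$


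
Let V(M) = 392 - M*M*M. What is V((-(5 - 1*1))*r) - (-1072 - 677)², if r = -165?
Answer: -290554609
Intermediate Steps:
V(M) = 392 - M³ (V(M) = 392 - M²*M = 392 - M³)
V((-(5 - 1*1))*r) - (-1072 - 677)² = (392 - (-(5 - 1*1)*(-165))³) - (-1072 - 677)² = (392 - (-(5 - 1)*(-165))³) - 1*(-1749)² = (392 - (-1*4*(-165))³) - 1*3059001 = (392 - (-4*(-165))³) - 3059001 = (392 - 1*660³) - 3059001 = (392 - 1*287496000) - 3059001 = (392 - 287496000) - 3059001 = -287495608 - 3059001 = -290554609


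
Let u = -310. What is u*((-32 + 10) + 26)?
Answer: -1240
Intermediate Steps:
u*((-32 + 10) + 26) = -310*((-32 + 10) + 26) = -310*(-22 + 26) = -310*4 = -1240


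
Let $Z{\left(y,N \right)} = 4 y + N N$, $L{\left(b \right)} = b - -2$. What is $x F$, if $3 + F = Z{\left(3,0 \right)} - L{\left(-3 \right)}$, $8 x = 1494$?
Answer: $\frac{3735}{2} \approx 1867.5$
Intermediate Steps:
$L{\left(b \right)} = 2 + b$ ($L{\left(b \right)} = b + 2 = 2 + b$)
$x = \frac{747}{4}$ ($x = \frac{1}{8} \cdot 1494 = \frac{747}{4} \approx 186.75$)
$Z{\left(y,N \right)} = N^{2} + 4 y$ ($Z{\left(y,N \right)} = 4 y + N^{2} = N^{2} + 4 y$)
$F = 10$ ($F = -3 + \left(\left(0^{2} + 4 \cdot 3\right) - \left(2 - 3\right)\right) = -3 + \left(\left(0 + 12\right) - -1\right) = -3 + \left(12 + 1\right) = -3 + 13 = 10$)
$x F = \frac{747}{4} \cdot 10 = \frac{3735}{2}$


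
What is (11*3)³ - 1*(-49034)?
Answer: 84971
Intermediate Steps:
(11*3)³ - 1*(-49034) = 33³ + 49034 = 35937 + 49034 = 84971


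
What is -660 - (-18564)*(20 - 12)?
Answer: 147852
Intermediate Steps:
-660 - (-18564)*(20 - 12) = -660 - (-18564)*8 = -660 - 1547*(-96) = -660 + 148512 = 147852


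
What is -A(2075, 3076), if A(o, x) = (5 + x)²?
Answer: -9492561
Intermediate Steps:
-A(2075, 3076) = -(5 + 3076)² = -1*3081² = -1*9492561 = -9492561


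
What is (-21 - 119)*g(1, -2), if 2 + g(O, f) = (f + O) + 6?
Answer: -420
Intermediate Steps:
g(O, f) = 4 + O + f (g(O, f) = -2 + ((f + O) + 6) = -2 + ((O + f) + 6) = -2 + (6 + O + f) = 4 + O + f)
(-21 - 119)*g(1, -2) = (-21 - 119)*(4 + 1 - 2) = -140*3 = -420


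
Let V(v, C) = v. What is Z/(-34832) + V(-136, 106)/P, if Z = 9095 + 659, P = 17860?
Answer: -22367949/77762440 ≈ -0.28764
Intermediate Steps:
Z = 9754
Z/(-34832) + V(-136, 106)/P = 9754/(-34832) - 136/17860 = 9754*(-1/34832) - 136*1/17860 = -4877/17416 - 34/4465 = -22367949/77762440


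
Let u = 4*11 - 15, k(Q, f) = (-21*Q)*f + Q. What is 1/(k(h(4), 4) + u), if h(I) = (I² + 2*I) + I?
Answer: -1/2295 ≈ -0.00043573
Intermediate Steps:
h(I) = I² + 3*I
k(Q, f) = Q - 21*Q*f (k(Q, f) = -21*Q*f + Q = Q - 21*Q*f)
u = 29 (u = 44 - 15 = 29)
1/(k(h(4), 4) + u) = 1/((4*(3 + 4))*(1 - 21*4) + 29) = 1/((4*7)*(1 - 84) + 29) = 1/(28*(-83) + 29) = 1/(-2324 + 29) = 1/(-2295) = -1/2295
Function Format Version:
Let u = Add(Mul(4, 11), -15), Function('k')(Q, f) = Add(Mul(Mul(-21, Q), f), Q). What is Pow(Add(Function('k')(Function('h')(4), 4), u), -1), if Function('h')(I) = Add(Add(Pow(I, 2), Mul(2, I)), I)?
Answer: Rational(-1, 2295) ≈ -0.00043573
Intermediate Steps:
Function('h')(I) = Add(Pow(I, 2), Mul(3, I))
Function('k')(Q, f) = Add(Q, Mul(-21, Q, f)) (Function('k')(Q, f) = Add(Mul(-21, Q, f), Q) = Add(Q, Mul(-21, Q, f)))
u = 29 (u = Add(44, -15) = 29)
Pow(Add(Function('k')(Function('h')(4), 4), u), -1) = Pow(Add(Mul(Mul(4, Add(3, 4)), Add(1, Mul(-21, 4))), 29), -1) = Pow(Add(Mul(Mul(4, 7), Add(1, -84)), 29), -1) = Pow(Add(Mul(28, -83), 29), -1) = Pow(Add(-2324, 29), -1) = Pow(-2295, -1) = Rational(-1, 2295)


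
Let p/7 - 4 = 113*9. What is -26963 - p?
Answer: -34110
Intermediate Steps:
p = 7147 (p = 28 + 7*(113*9) = 28 + 7*1017 = 28 + 7119 = 7147)
-26963 - p = -26963 - 1*7147 = -26963 - 7147 = -34110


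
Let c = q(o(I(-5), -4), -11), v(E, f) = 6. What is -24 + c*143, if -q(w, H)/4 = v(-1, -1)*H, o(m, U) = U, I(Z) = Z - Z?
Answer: 37728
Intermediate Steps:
I(Z) = 0
q(w, H) = -24*H
c = 264 (c = -24*(-11) = 264)
-24 + c*143 = -24 + 264*143 = -24 + 37752 = 37728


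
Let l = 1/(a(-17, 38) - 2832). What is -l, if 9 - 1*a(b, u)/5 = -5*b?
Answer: 1/3212 ≈ 0.00031133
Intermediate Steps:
a(b, u) = 45 + 25*b (a(b, u) = 45 - (-25)*b = 45 + 25*b)
l = -1/3212 (l = 1/((45 + 25*(-17)) - 2832) = 1/((45 - 425) - 2832) = 1/(-380 - 2832) = 1/(-3212) = -1/3212 ≈ -0.00031133)
-l = -1*(-1/3212) = 1/3212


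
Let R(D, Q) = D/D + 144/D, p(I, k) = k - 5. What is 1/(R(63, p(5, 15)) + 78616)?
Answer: 7/550335 ≈ 1.2720e-5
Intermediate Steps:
p(I, k) = -5 + k
R(D, Q) = 1 + 144/D
1/(R(63, p(5, 15)) + 78616) = 1/((144 + 63)/63 + 78616) = 1/((1/63)*207 + 78616) = 1/(23/7 + 78616) = 1/(550335/7) = 7/550335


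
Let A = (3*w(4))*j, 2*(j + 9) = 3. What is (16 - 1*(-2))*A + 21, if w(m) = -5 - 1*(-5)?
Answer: 21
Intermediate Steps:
j = -15/2 (j = -9 + (½)*3 = -9 + 3/2 = -15/2 ≈ -7.5000)
w(m) = 0 (w(m) = -5 + 5 = 0)
A = 0 (A = (3*0)*(-15/2) = 0*(-15/2) = 0)
(16 - 1*(-2))*A + 21 = (16 - 1*(-2))*0 + 21 = (16 + 2)*0 + 21 = 18*0 + 21 = 0 + 21 = 21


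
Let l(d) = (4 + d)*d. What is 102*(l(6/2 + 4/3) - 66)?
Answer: -9146/3 ≈ -3048.7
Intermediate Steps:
l(d) = d*(4 + d)
102*(l(6/2 + 4/3) - 66) = 102*((6/2 + 4/3)*(4 + (6/2 + 4/3)) - 66) = 102*((6*(1/2) + 4*(1/3))*(4 + (6*(1/2) + 4*(1/3))) - 66) = 102*((3 + 4/3)*(4 + (3 + 4/3)) - 66) = 102*(13*(4 + 13/3)/3 - 66) = 102*((13/3)*(25/3) - 66) = 102*(325/9 - 66) = 102*(-269/9) = -9146/3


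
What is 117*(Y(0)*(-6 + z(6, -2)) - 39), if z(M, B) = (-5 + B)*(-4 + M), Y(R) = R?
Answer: -4563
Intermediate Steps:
117*(Y(0)*(-6 + z(6, -2)) - 39) = 117*(0*(-6 + (20 - 5*6 - 4*(-2) - 2*6)) - 39) = 117*(0*(-6 + (20 - 30 + 8 - 12)) - 39) = 117*(0*(-6 - 14) - 39) = 117*(0*(-20) - 39) = 117*(0 - 39) = 117*(-39) = -4563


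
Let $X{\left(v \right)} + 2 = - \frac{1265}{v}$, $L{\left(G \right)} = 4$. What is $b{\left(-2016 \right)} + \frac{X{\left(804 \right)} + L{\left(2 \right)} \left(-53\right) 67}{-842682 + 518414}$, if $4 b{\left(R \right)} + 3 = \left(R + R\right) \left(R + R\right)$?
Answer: $\frac{1059597980234117}{260711472} \approx 4.0643 \cdot 10^{6}$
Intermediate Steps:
$X{\left(v \right)} = -2 - \frac{1265}{v}$
$b{\left(R \right)} = - \frac{3}{4} + R^{2}$ ($b{\left(R \right)} = - \frac{3}{4} + \frac{\left(R + R\right) \left(R + R\right)}{4} = - \frac{3}{4} + \frac{2 R 2 R}{4} = - \frac{3}{4} + \frac{4 R^{2}}{4} = - \frac{3}{4} + R^{2}$)
$b{\left(-2016 \right)} + \frac{X{\left(804 \right)} + L{\left(2 \right)} \left(-53\right) 67}{-842682 + 518414} = \left(- \frac{3}{4} + \left(-2016\right)^{2}\right) + \frac{\left(-2 - \frac{1265}{804}\right) + 4 \left(-53\right) 67}{-842682 + 518414} = \left(- \frac{3}{4} + 4064256\right) + \frac{\left(-2 - \frac{1265}{804}\right) - 14204}{-324268} = \frac{16257021}{4} + \left(\left(-2 - \frac{1265}{804}\right) - 14204\right) \left(- \frac{1}{324268}\right) = \frac{16257021}{4} + \left(- \frac{2873}{804} - 14204\right) \left(- \frac{1}{324268}\right) = \frac{16257021}{4} - - \frac{11422889}{260711472} = \frac{16257021}{4} + \frac{11422889}{260711472} = \frac{1059597980234117}{260711472}$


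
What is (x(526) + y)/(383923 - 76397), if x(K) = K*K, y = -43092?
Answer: 116792/153763 ≈ 0.75956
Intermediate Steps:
x(K) = K**2
(x(526) + y)/(383923 - 76397) = (526**2 - 43092)/(383923 - 76397) = (276676 - 43092)/307526 = 233584*(1/307526) = 116792/153763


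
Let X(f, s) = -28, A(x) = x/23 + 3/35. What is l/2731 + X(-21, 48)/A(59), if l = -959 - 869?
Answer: -32728846/2913977 ≈ -11.232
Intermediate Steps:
A(x) = 3/35 + x/23 (A(x) = x*(1/23) + 3*(1/35) = x/23 + 3/35 = 3/35 + x/23)
l = -1828
l/2731 + X(-21, 48)/A(59) = -1828/2731 - 28/(3/35 + (1/23)*59) = -1828*1/2731 - 28/(3/35 + 59/23) = -1828/2731 - 28/2134/805 = -1828/2731 - 28*805/2134 = -1828/2731 - 11270/1067 = -32728846/2913977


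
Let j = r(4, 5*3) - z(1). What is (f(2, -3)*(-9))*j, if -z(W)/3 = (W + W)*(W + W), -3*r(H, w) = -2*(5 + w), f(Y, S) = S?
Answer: 684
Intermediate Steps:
r(H, w) = 10/3 + 2*w/3 (r(H, w) = -(-2)*(5 + w)/3 = -(-10 - 2*w)/3 = 10/3 + 2*w/3)
z(W) = -12*W**2 (z(W) = -3*(W + W)*(W + W) = -3*2*W*2*W = -12*W**2)
j = 76/3 (j = (10/3 + 2*(5*3)/3) - (-12)*1**2 = (10/3 + (2/3)*15) - (-12) = (10/3 + 10) - 1*(-12) = 40/3 + 12 = 76/3 ≈ 25.333)
(f(2, -3)*(-9))*j = -3*(-9)*(76/3) = 27*(76/3) = 684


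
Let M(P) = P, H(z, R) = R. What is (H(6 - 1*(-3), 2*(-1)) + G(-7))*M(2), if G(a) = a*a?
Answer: 94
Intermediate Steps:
G(a) = a²
(H(6 - 1*(-3), 2*(-1)) + G(-7))*M(2) = (2*(-1) + (-7)²)*2 = (-2 + 49)*2 = 47*2 = 94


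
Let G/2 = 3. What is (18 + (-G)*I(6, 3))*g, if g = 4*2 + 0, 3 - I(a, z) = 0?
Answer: 0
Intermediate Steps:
G = 6 (G = 2*3 = 6)
I(a, z) = 3 (I(a, z) = 3 - 1*0 = 3 + 0 = 3)
g = 8 (g = 8 + 0 = 8)
(18 + (-G)*I(6, 3))*g = (18 - 1*6*3)*8 = (18 - 6*3)*8 = (18 - 18)*8 = 0*8 = 0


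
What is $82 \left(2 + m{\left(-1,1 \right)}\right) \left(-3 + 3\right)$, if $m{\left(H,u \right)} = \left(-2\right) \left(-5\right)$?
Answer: $0$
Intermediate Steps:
$m{\left(H,u \right)} = 10$
$82 \left(2 + m{\left(-1,1 \right)}\right) \left(-3 + 3\right) = 82 \left(2 + 10\right) \left(-3 + 3\right) = 82 \cdot 12 \cdot 0 = 82 \cdot 0 = 0$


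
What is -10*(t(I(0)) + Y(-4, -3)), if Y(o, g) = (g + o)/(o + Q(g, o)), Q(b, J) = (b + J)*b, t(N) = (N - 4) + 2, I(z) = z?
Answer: 410/17 ≈ 24.118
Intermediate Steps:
t(N) = -2 + N (t(N) = (-4 + N) + 2 = -2 + N)
Q(b, J) = b*(J + b) (Q(b, J) = (J + b)*b = b*(J + b))
Y(o, g) = (g + o)/(o + g*(g + o)) (Y(o, g) = (g + o)/(o + g*(o + g)) = (g + o)/(o + g*(g + o)))
-10*(t(I(0)) + Y(-4, -3)) = -10*((-2 + 0) + (-3 - 4)/(-4 - 3*(-3 - 4))) = -10*(-2 - 7/(-4 - 3*(-7))) = -10*(-2 - 7/(-4 + 21)) = -10*(-2 - 7/17) = -10*(-41/17) = 410/17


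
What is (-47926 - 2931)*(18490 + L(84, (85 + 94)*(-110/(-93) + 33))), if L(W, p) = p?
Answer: -116391889627/93 ≈ -1.2515e+9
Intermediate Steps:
(-47926 - 2931)*(18490 + L(84, (85 + 94)*(-110/(-93) + 33))) = (-47926 - 2931)*(18490 + (85 + 94)*(-110/(-93) + 33)) = -50857*(18490 + 179*(-110*(-1/93) + 33)) = -50857*(18490 + 179*(110/93 + 33)) = -50857*(18490 + 179*(3179/93)) = -50857*(18490 + 569041/93) = -50857*2288611/93 = -116391889627/93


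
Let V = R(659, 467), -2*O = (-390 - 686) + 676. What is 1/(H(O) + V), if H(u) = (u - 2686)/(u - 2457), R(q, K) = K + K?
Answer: 2257/2110524 ≈ 0.0010694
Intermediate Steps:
O = 200 (O = -((-390 - 686) + 676)/2 = -(-1076 + 676)/2 = -½*(-400) = 200)
R(q, K) = 2*K
H(u) = (-2686 + u)/(-2457 + u)
V = 934 (V = 2*467 = 934)
1/(H(O) + V) = 1/((-2686 + 200)/(-2457 + 200) + 934) = 1/(-2486/(-2257) + 934) = 1/(-1/2257*(-2486) + 934) = 1/(2486/2257 + 934) = 1/(2110524/2257) = 2257/2110524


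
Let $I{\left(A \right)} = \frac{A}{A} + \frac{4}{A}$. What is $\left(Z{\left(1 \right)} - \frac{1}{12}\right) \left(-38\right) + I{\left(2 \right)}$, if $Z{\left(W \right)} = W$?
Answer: $- \frac{191}{6} \approx -31.833$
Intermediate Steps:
$I{\left(A \right)} = 1 + \frac{4}{A}$
$\left(Z{\left(1 \right)} - \frac{1}{12}\right) \left(-38\right) + I{\left(2 \right)} = \left(1 - \frac{1}{12}\right) \left(-38\right) + \frac{4 + 2}{2} = \left(1 - \frac{1}{12}\right) \left(-38\right) + \frac{1}{2} \cdot 6 = \left(1 - \frac{1}{12}\right) \left(-38\right) + 3 = \frac{11}{12} \left(-38\right) + 3 = - \frac{209}{6} + 3 = - \frac{191}{6}$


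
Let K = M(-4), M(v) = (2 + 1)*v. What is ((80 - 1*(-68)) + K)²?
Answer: 18496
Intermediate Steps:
M(v) = 3*v
K = -12 (K = 3*(-4) = -12)
((80 - 1*(-68)) + K)² = ((80 - 1*(-68)) - 12)² = ((80 + 68) - 12)² = (148 - 12)² = 136² = 18496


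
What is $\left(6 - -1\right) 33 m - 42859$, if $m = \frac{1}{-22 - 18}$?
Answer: $- \frac{1714591}{40} \approx -42865.0$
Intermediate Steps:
$m = - \frac{1}{40}$ ($m = \frac{1}{-22 - 18} = \frac{1}{-40} = - \frac{1}{40} \approx -0.025$)
$\left(6 - -1\right) 33 m - 42859 = \left(6 - -1\right) 33 \left(- \frac{1}{40}\right) - 42859 = \left(6 + 1\right) 33 \left(- \frac{1}{40}\right) - 42859 = 7 \cdot 33 \left(- \frac{1}{40}\right) - 42859 = 231 \left(- \frac{1}{40}\right) - 42859 = - \frac{231}{40} - 42859 = - \frac{1714591}{40}$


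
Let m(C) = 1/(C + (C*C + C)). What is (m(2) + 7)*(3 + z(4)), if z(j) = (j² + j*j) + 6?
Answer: 2337/8 ≈ 292.13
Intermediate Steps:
m(C) = 1/(C² + 2*C) (m(C) = 1/(C + (C² + C)) = 1/(C + (C + C²)) = 1/(C² + 2*C))
z(j) = 6 + 2*j² (z(j) = (j² + j²) + 6 = 2*j² + 6 = 6 + 2*j²)
(m(2) + 7)*(3 + z(4)) = (1/(2*(2 + 2)) + 7)*(3 + (6 + 2*4²)) = ((½)/4 + 7)*(3 + (6 + 2*16)) = ((½)*(¼) + 7)*(3 + (6 + 32)) = (⅛ + 7)*(3 + 38) = (57/8)*41 = 2337/8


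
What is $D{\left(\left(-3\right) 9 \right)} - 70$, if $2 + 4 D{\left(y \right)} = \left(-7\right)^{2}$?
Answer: $- \frac{233}{4} \approx -58.25$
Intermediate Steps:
$D{\left(y \right)} = \frac{47}{4}$ ($D{\left(y \right)} = - \frac{1}{2} + \frac{\left(-7\right)^{2}}{4} = - \frac{1}{2} + \frac{1}{4} \cdot 49 = - \frac{1}{2} + \frac{49}{4} = \frac{47}{4}$)
$D{\left(\left(-3\right) 9 \right)} - 70 = \frac{47}{4} - 70 = - \frac{233}{4}$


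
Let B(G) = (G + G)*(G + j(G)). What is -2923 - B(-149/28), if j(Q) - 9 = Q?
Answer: -576335/196 ≈ -2940.5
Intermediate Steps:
j(Q) = 9 + Q
B(G) = 2*G*(9 + 2*G) (B(G) = (G + G)*(G + (9 + G)) = (2*G)*(9 + 2*G) = 2*G*(9 + 2*G))
-2923 - B(-149/28) = -2923 - 2*(-149/28)*(9 + 2*(-149/28)) = -2923 - 2*(-149*1/28)*(9 + 2*(-149*1/28)) = -2923 - 2*(-149)*(9 + 2*(-149/28))/28 = -2923 - 2*(-149)*(9 - 149/14)/28 = -2923 - 2*(-149)*(-23)/(28*14) = -2923 - 1*3427/196 = -2923 - 3427/196 = -576335/196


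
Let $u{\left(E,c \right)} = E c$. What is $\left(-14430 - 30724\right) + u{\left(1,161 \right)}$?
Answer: $-44993$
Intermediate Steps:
$\left(-14430 - 30724\right) + u{\left(1,161 \right)} = \left(-14430 - 30724\right) + 1 \cdot 161 = -45154 + 161 = -44993$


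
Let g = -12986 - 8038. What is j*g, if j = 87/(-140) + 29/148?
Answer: 11584224/1295 ≈ 8945.3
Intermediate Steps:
g = -21024
j = -551/1295 (j = 87*(-1/140) + 29*(1/148) = -87/140 + 29/148 = -551/1295 ≈ -0.42548)
j*g = -551/1295*(-21024) = 11584224/1295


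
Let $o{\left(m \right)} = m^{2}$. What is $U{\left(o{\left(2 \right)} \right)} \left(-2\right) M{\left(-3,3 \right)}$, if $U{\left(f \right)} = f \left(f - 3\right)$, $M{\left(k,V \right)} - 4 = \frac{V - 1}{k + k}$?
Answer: $- \frac{88}{3} \approx -29.333$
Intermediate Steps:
$M{\left(k,V \right)} = 4 + \frac{-1 + V}{2 k}$ ($M{\left(k,V \right)} = 4 + \frac{V - 1}{k + k} = 4 + \frac{-1 + V}{2 k}$)
$U{\left(f \right)} = f \left(-3 + f\right)$
$U{\left(o{\left(2 \right)} \right)} \left(-2\right) M{\left(-3,3 \right)} = 2^{2} \left(-3 + 2^{2}\right) \left(-2\right) \frac{-1 + 3 + 8 \left(-3\right)}{2 \left(-3\right)} = 4 \left(-3 + 4\right) \left(-2\right) \frac{1}{2} \left(- \frac{1}{3}\right) \left(-1 + 3 - 24\right) = 4 \cdot 1 \left(-2\right) \frac{1}{2} \left(- \frac{1}{3}\right) \left(-22\right) = 4 \left(-2\right) \frac{11}{3} = \left(-8\right) \frac{11}{3} = - \frac{88}{3}$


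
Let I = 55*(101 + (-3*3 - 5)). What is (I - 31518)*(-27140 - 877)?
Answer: 748978461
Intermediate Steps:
I = 4785 (I = 55*(101 + (-9 - 5)) = 55*(101 - 14) = 55*87 = 4785)
(I - 31518)*(-27140 - 877) = (4785 - 31518)*(-27140 - 877) = -26733*(-28017) = 748978461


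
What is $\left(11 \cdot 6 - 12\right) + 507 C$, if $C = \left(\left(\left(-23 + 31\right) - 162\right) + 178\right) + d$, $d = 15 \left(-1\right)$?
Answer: $4617$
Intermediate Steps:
$d = -15$
$C = 9$ ($C = \left(\left(\left(-23 + 31\right) - 162\right) + 178\right) - 15 = \left(\left(8 - 162\right) + 178\right) - 15 = \left(-154 + 178\right) - 15 = 24 - 15 = 9$)
$\left(11 \cdot 6 - 12\right) + 507 C = \left(11 \cdot 6 - 12\right) + 507 \cdot 9 = \left(66 - 12\right) + 4563 = 54 + 4563 = 4617$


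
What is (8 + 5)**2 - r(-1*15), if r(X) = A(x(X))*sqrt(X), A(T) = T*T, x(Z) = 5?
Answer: 169 - 25*I*sqrt(15) ≈ 169.0 - 96.825*I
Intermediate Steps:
A(T) = T**2
r(X) = 25*sqrt(X) (r(X) = 5**2*sqrt(X) = 25*sqrt(X))
(8 + 5)**2 - r(-1*15) = (8 + 5)**2 - 25*sqrt(-1*15) = 13**2 - 25*sqrt(-15) = 169 - 25*I*sqrt(15)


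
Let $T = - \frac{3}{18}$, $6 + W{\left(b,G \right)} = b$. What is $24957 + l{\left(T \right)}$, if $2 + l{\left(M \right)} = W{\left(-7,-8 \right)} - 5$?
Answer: $24937$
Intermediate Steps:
$W{\left(b,G \right)} = -6 + b$
$T = - \frac{1}{6}$ ($T = \left(-3\right) \frac{1}{18} = - \frac{1}{6} \approx -0.16667$)
$l{\left(M \right)} = -20$ ($l{\left(M \right)} = -2 - 18 = -20$)
$24957 + l{\left(T \right)} = 24957 - 20 = 24937$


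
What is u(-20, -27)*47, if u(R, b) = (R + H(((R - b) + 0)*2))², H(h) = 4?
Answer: 12032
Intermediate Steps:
u(R, b) = (4 + R)² (u(R, b) = (R + 4)² = (4 + R)²)
u(-20, -27)*47 = (4 - 20)²*47 = (-16)²*47 = 256*47 = 12032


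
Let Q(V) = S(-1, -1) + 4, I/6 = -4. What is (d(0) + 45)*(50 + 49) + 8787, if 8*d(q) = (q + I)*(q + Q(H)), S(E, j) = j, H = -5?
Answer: 12351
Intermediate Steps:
I = -24 (I = 6*(-4) = -24)
Q(V) = 3 (Q(V) = -1 + 4 = 3)
d(q) = (-24 + q)*(3 + q)/8 (d(q) = ((q - 24)*(q + 3))/8 = ((-24 + q)*(3 + q))/8 = (-24 + q)*(3 + q)/8)
(d(0) + 45)*(50 + 49) + 8787 = ((-9 - 21/8*0 + (⅛)*0²) + 45)*(50 + 49) + 8787 = ((-9 + 0 + (⅛)*0) + 45)*99 + 8787 = ((-9 + 0 + 0) + 45)*99 + 8787 = (-9 + 45)*99 + 8787 = 36*99 + 8787 = 3564 + 8787 = 12351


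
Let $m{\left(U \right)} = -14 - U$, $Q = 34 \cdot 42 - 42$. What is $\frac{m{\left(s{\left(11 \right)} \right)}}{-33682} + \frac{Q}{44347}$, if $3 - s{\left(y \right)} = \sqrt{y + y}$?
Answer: $\frac{47437151}{1493695654} - \frac{\sqrt{22}}{33682} \approx 0.031619$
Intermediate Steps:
$s{\left(y \right)} = 3 - \sqrt{2} \sqrt{y}$ ($s{\left(y \right)} = 3 - \sqrt{y + y} = 3 - \sqrt{2 y} = 3 - \sqrt{2} \sqrt{y}$)
$Q = 1386$ ($Q = 1428 - 42 = 1386$)
$\frac{m{\left(s{\left(11 \right)} \right)}}{-33682} + \frac{Q}{44347} = \frac{-14 - \left(3 - \sqrt{2} \sqrt{11}\right)}{-33682} + \frac{1386}{44347} = \left(-14 - \left(3 - \sqrt{22}\right)\right) \left(- \frac{1}{33682}\right) + 1386 \cdot \frac{1}{44347} = \left(-14 - \left(3 - \sqrt{22}\right)\right) \left(- \frac{1}{33682}\right) + \frac{1386}{44347} = \left(-17 + \sqrt{22}\right) \left(- \frac{1}{33682}\right) + \frac{1386}{44347} = \left(\frac{17}{33682} - \frac{\sqrt{22}}{33682}\right) + \frac{1386}{44347} = \frac{47437151}{1493695654} - \frac{\sqrt{22}}{33682}$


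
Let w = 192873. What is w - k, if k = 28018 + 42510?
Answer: 122345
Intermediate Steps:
k = 70528
w - k = 192873 - 1*70528 = 192873 - 70528 = 122345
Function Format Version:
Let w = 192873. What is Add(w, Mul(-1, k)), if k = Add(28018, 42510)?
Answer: 122345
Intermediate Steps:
k = 70528
Add(w, Mul(-1, k)) = Add(192873, Mul(-1, 70528)) = Add(192873, -70528) = 122345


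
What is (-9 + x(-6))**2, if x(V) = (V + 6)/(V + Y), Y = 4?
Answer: 81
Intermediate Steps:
x(V) = (6 + V)/(4 + V) (x(V) = (V + 6)/(V + 4) = (6 + V)/(4 + V))
(-9 + x(-6))**2 = (-9 + (6 - 6)/(4 - 6))**2 = (-9 + 0/(-2))**2 = (-9 - 1/2*0)**2 = (-9 + 0)**2 = (-9)**2 = 81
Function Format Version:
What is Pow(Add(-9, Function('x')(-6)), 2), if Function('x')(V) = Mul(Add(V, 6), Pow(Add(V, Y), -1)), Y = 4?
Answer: 81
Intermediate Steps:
Function('x')(V) = Mul(Pow(Add(4, V), -1), Add(6, V)) (Function('x')(V) = Mul(Add(V, 6), Pow(Add(V, 4), -1)) = Mul(Add(6, V), Pow(Add(4, V), -1)) = Mul(Pow(Add(4, V), -1), Add(6, V)))
Pow(Add(-9, Function('x')(-6)), 2) = Pow(Add(-9, Mul(Pow(Add(4, -6), -1), Add(6, -6))), 2) = Pow(Add(-9, Mul(Pow(-2, -1), 0)), 2) = Pow(Add(-9, Mul(Rational(-1, 2), 0)), 2) = Pow(Add(-9, 0), 2) = Pow(-9, 2) = 81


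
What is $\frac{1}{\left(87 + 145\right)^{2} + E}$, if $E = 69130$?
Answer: $\frac{1}{122954} \approx 8.1331 \cdot 10^{-6}$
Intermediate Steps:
$\frac{1}{\left(87 + 145\right)^{2} + E} = \frac{1}{\left(87 + 145\right)^{2} + 69130} = \frac{1}{232^{2} + 69130} = \frac{1}{53824 + 69130} = \frac{1}{122954}$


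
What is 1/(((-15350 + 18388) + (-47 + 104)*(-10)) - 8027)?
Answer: -1/5559 ≈ -0.00017989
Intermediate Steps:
1/(((-15350 + 18388) + (-47 + 104)*(-10)) - 8027) = 1/((3038 + 57*(-10)) - 8027) = 1/((3038 - 570) - 8027) = 1/(2468 - 8027) = 1/(-5559) = -1/5559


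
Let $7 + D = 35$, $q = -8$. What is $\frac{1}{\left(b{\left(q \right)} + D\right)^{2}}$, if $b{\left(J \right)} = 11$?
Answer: $\frac{1}{1521} \approx 0.00065746$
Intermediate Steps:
$D = 28$ ($D = -7 + 35 = 28$)
$\frac{1}{\left(b{\left(q \right)} + D\right)^{2}} = \frac{1}{\left(11 + 28\right)^{2}} = \frac{1}{39^{2}} = \frac{1}{1521}$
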